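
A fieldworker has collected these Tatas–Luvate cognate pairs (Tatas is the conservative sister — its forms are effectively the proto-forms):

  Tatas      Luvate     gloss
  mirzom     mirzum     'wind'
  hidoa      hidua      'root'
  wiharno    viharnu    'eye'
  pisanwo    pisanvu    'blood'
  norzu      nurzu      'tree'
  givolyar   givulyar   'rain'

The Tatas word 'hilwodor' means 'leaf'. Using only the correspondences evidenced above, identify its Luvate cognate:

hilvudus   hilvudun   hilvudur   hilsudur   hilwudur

pisanwo ~ pisanvu — Tatas w corresponds to Luvate v after a consonant, before a back vowel.
givolyar ~ givulyar — Tatas o corresponds to Luvate u after a consonant, before a consonant other than r, m, n, p, b, f, v.
norzu ~ nurzu — Tatas o corresponds to Luvate u after a consonant, before r.
Applying these to Tatas 'hilwodor':
  hilwodor → hilvodor   (w→v after a consonant, before a back vowel)
  hilvodor → hilvudor   (o→u after a consonant, before a consonant other than r, m, n, p, b, f, v)
  hilvudor → hilvudur   (o→u after a consonant, before r)
So the Luvate cognate is 'hilvudur'.

hilvudur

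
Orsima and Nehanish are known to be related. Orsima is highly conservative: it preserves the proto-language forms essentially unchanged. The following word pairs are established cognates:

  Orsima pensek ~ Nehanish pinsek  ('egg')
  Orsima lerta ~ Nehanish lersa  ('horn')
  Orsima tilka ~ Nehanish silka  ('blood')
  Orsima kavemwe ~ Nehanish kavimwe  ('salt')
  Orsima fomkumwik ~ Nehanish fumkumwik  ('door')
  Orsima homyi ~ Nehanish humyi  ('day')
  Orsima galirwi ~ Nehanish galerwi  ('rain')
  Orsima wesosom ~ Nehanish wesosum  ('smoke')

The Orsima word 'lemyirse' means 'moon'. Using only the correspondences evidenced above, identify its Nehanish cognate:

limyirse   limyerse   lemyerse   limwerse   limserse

kavemwe ~ kavimwe — Orsima e corresponds to Nehanish i after a consonant, before a nasal.
galirwi ~ galerwi — Orsima i corresponds to Nehanish e after a consonant, before r.
Applying these to Orsima 'lemyirse':
  lemyirse → limyirse   (e→i after a consonant, before a nasal)
  limyirse → limyerse   (i→e after a consonant, before r)
So the Nehanish cognate is 'limyerse'.

limyerse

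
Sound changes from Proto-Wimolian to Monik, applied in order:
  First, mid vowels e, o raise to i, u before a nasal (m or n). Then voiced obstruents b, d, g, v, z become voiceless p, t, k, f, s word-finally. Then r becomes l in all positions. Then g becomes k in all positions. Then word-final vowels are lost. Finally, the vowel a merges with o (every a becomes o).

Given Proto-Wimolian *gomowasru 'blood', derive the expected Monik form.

Monik: *gomowasru > gumowasru > gumowaslu > kumowaslu > kumowasl > kumowosl  (by pre-nasal raising, unconditioned shift, unconditioned shift, apocope, vowel merger)

kumowosl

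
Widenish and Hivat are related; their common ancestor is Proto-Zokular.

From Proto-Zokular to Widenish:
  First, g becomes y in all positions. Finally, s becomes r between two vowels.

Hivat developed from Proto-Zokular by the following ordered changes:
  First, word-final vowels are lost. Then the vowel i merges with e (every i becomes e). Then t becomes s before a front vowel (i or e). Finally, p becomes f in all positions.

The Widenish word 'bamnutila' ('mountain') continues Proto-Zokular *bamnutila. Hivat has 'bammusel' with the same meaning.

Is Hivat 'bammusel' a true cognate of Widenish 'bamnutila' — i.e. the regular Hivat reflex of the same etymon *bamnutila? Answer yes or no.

Derive the expected Hivat reflex of *bamnutila:
Hivat: *bamnutila
  bamnutila → bamnutil   [apocope]
  bamnutil → bamnutel   [vowel merger]
  bamnutel → bamnusel   [palatalisation]
  bamnusel (rule 4 does not apply)
  giving Hivat bamnusel.
The regular Hivat reflex would be 'bamnusel', but the attested form is 'bammusel'. The correspondence is irregular, so they are not cognates (the Hivat form has a different source).

no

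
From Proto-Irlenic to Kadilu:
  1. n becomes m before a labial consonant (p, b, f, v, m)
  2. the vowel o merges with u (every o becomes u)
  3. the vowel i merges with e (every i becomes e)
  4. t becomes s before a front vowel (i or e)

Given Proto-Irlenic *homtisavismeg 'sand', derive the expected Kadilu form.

humsesavesmeg

Kadilu: *homtisavismeg > humtisavismeg > humtesavesmeg > humsesavesmeg  (by vowel merger, vowel merger, palatalisation)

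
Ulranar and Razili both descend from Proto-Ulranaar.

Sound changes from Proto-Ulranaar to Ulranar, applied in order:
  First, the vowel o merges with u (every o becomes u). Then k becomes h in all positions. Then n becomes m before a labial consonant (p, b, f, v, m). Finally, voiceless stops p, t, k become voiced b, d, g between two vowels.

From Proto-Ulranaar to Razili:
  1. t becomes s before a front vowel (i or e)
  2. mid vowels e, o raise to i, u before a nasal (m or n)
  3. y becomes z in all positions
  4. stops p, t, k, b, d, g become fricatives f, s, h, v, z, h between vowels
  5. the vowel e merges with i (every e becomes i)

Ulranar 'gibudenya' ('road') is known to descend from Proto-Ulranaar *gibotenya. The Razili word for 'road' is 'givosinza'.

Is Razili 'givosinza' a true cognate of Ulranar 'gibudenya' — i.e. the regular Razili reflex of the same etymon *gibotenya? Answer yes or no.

yes

Derive the expected Razili reflex of *gibotenya:
Razili: *gibotenya
  gibotenya → gibosenya   [palatalisation]
  gibosenya → gibosinya   [pre-nasal raising]
  gibosinya → gibosinza   [unconditioned shift]
  gibosinza → givosinza   [intervocalic lenition]
  givosinza (rule 5 does not apply)
  giving Razili givosinza.
Razili 'givosinza' matches the regular reflex exactly, so the pair is cognate.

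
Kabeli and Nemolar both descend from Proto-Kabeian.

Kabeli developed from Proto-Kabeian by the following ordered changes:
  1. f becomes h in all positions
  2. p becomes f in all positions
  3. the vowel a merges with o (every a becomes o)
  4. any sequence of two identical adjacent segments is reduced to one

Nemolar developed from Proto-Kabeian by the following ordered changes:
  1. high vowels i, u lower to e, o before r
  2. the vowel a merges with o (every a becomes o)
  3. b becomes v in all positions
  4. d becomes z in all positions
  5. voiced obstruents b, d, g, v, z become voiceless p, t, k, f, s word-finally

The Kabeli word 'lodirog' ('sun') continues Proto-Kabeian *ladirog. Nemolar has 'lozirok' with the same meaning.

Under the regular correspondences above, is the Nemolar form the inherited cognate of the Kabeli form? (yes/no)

Derive the expected Nemolar reflex of *ladirog:
Nemolar: start from *ladirog.
  rule 1 (pre-rhotic lowering): ladirog → laderog
  rule 2 (vowel merger): laderog → loderog
  rule 3: no change — loderog
  rule 4 (unconditioned shift): loderog → lozerog
  rule 5 (final devoicing): lozerog → lozerok
  ⇒ Nemolar lozerok
The regular Nemolar reflex would be 'lozerok', but the attested form is 'lozirok'. The correspondence is irregular, so they are not cognates (the Nemolar form has a different source).

no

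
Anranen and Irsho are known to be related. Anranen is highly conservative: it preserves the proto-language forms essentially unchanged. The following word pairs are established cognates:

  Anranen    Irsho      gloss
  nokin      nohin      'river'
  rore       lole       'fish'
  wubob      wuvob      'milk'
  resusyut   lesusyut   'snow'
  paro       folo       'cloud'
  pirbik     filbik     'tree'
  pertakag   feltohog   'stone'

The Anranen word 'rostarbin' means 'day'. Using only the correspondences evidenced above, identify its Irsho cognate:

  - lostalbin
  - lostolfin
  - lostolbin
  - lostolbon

lostolbin

rore ~ lole — Anranen r corresponds to Irsho l word-initially before a back vowel.
paro ~ folo — Anranen a corresponds to Irsho o after a consonant, before r.
pirbik ~ filbik — Anranen r corresponds to Irsho l after a vowel, before a labial obstruent.
Applying these to Anranen 'rostarbin':
  rostarbin → lostarbin   (r→l word-initially before a back vowel)
  lostarbin → lostorbin   (a→o after a consonant, before r)
  lostorbin → lostolbin   (r→l after a vowel, before a labial obstruent)
So the Irsho cognate is 'lostolbin'.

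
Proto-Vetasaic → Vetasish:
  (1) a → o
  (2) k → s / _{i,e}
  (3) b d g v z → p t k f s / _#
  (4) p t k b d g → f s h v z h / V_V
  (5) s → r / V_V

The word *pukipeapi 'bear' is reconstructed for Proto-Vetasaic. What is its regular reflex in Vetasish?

Vetasish: *pukipeapi
  pukipeapi → pukipeopi   [vowel merger]
  pukipeopi → pusipeopi   [palatalisation]
  pusipeopi (rule 3 does not apply)
  pusipeopi → pusifeofi   [intervocalic lenition]
  pusifeofi → purifeofi   [rhotacism]
  giving Vetasish purifeofi.

purifeofi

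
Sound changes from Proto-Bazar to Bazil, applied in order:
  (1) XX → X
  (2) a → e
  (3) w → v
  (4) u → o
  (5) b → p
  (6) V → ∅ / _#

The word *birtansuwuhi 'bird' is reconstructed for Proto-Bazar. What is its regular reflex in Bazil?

Bazil: *birtansuwuhi > birtensuwuhi > birtensuvuhi > birtensovohi > pirtensovohi > pirtensovoh  (by vowel merger, unconditioned shift, vowel merger, unconditioned shift, apocope)

pirtensovoh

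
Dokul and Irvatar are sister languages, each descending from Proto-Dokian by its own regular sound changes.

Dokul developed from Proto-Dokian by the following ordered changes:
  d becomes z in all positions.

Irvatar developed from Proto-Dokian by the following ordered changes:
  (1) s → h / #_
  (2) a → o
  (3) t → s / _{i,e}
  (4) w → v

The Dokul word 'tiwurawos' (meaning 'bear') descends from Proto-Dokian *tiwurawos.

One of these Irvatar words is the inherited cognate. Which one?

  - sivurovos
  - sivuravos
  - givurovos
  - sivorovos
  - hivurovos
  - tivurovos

sivurovos

Irvatar: *tiwurawos > tiwurowos > siwurowos > sivurovos  (by vowel merger, palatalisation, unconditioned shift)
Only 'sivurovos' matches the regular Irvatar development of *tiwurawos.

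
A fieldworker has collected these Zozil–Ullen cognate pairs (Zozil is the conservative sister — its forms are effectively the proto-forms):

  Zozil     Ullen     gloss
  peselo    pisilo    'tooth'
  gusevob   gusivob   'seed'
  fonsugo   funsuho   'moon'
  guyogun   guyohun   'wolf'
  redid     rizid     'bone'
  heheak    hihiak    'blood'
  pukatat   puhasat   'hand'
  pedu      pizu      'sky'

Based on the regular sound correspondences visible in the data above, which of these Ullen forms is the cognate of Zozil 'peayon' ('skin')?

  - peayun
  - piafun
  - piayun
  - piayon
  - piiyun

heheak ~ hihiak — Zozil e corresponds to Ullen i after a consonant, before a back vowel.
fonsugo ~ funsuho — Zozil o corresponds to Ullen u after a consonant, before a nasal.
Applying these to Zozil 'peayon':
  peayon → piayon   (e→i after a consonant, before a back vowel)
  piayon → piayun   (o→u after a consonant, before a nasal)
So the Ullen cognate is 'piayun'.

piayun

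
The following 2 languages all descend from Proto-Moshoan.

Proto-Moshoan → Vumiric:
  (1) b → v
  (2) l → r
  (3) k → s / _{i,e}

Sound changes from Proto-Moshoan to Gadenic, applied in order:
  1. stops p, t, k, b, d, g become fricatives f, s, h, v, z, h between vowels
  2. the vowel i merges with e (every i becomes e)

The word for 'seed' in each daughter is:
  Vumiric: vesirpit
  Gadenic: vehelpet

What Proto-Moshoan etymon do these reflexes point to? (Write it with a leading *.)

Position 5: Vumiric has r, Gadenic has l. Gadenic preserves l here (none of its changes turn any other segment into l), so the proto-segment is *l.
Position 7: Vumiric has i, Gadenic has e. Vumiric preserves i here (none of its changes turn any other segment into i), so the proto-segment is *i.
Position 4: Vumiric has i, Gadenic has e. Vumiric preserves i here (none of its changes turn any other segment into i), so the proto-segment is *i.
This points to *vekilpit. Verify forward in each daughter:
Vumiric: *vekilpit
  vekilpit (rule 1 does not apply)
  vekilpit → vekirpit   [unconditioned shift]
  vekirpit → vesirpit   [palatalisation]
  giving Vumiric vesirpit.
Gadenic: *vekilpit > vehilpit > vehelpet  (by intervocalic lenition, vowel merger)
Only *vekilpit yields all of Vumiric vesirpit, Gadenic vehelpet.

*vekilpit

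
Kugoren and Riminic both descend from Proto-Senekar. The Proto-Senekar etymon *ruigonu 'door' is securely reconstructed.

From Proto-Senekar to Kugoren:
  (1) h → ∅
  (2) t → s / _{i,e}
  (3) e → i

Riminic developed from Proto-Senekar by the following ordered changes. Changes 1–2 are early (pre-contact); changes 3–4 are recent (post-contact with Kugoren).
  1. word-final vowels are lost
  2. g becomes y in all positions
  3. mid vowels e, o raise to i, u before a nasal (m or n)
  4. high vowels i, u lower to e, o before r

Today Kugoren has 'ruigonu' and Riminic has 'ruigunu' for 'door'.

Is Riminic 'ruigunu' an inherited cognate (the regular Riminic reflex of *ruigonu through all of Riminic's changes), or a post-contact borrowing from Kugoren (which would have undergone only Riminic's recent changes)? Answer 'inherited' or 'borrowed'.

borrowed

If inherited, *ruigonu would pass through all of Riminic's changes:
Riminic: start from *ruigonu.
  rule 1 (apocope): ruigonu → ruigon
  rule 2 (unconditioned shift): ruigon → ruiyon
  rule 3 (pre-nasal raising): ruiyon → ruiyun
  rule 4: no change — ruiyun
  ⇒ Riminic ruiyun
If borrowed from Kugoren 'ruigonu' after the early changes, it would undergo only the recent ones:
  rule 3 (pre-nasal raising): ruigonu → ruigunu
  rule 4 (pre-rhotic lowering): no change (ruigunu)
  ⇒ as a loan: ruigunu
Riminic 'ruigunu' matches the loan outcome 'ruigunu', not the inherited 'ruiyun' — it skipped the early Riminic changes, so it was borrowed from Kugoren.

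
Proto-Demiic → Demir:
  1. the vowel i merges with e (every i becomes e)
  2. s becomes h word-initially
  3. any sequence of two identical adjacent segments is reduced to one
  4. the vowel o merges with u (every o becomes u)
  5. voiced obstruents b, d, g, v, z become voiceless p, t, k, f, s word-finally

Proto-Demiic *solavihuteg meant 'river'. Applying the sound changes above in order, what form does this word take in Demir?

hulavehutek

Demir: *solavihuteg
  solavihuteg → solavehuteg   [vowel merger]
  solavehuteg → holavehuteg   [debuccalisation]
  holavehuteg (rule 3 does not apply)
  holavehuteg → hulavehuteg   [vowel merger]
  hulavehuteg → hulavehutek   [final devoicing]
  giving Demir hulavehutek.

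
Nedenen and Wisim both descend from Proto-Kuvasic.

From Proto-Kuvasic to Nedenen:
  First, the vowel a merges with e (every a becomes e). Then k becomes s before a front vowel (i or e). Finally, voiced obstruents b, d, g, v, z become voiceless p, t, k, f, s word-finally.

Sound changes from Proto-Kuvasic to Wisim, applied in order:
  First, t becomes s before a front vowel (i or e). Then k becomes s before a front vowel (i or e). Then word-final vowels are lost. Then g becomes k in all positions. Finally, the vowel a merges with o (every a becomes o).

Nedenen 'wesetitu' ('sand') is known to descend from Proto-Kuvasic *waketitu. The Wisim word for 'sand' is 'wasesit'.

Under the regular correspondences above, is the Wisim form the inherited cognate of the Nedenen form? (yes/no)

Derive the expected Wisim reflex of *waketitu:
Wisim: start from *waketitu.
  rule 1 (palatalisation): waketitu → wakesitu
  rule 2 (palatalisation): wakesitu → wasesitu
  rule 3 (apocope): wasesitu → wasesit
  rule 4: no change — wasesit
  rule 5 (vowel merger): wasesit → wosesit
  ⇒ Wisim wosesit
The regular Wisim reflex would be 'wosesit', but the attested form is 'wasesit'. The correspondence is irregular, so they are not cognates (the Wisim form has a different source).

no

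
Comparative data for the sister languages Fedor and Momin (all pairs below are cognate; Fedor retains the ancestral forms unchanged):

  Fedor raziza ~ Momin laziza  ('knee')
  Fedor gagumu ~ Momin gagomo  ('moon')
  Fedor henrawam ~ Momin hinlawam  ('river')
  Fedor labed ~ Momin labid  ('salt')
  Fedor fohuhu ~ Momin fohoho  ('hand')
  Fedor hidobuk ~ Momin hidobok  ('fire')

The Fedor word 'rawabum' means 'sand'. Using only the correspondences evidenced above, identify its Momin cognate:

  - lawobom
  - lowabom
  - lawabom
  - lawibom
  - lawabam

raziza ~ laziza — Fedor r corresponds to Momin l word-initially before a back vowel.
gagumu ~ gagomo — Fedor u corresponds to Momin o after a consonant, before a nasal.
Applying these to Fedor 'rawabum':
  rawabum → lawabum   (r→l word-initially before a back vowel)
  lawabum → lawabom   (u→o after a consonant, before a nasal)
So the Momin cognate is 'lawabom'.

lawabom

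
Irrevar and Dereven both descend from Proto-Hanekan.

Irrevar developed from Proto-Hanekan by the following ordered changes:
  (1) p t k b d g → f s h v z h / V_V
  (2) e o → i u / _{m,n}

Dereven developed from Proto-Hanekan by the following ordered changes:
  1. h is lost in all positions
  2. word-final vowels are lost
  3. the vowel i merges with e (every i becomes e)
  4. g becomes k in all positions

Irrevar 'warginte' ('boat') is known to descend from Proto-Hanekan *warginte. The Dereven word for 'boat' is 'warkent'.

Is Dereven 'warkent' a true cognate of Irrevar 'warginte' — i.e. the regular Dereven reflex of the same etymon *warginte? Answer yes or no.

yes

Derive the expected Dereven reflex of *warginte:
Dereven: start from *warginte.
  rule 1: no change — warginte
  rule 2 (apocope): warginte → wargint
  rule 3 (vowel merger): wargint → wargent
  rule 4 (unconditioned shift): wargent → warkent
  ⇒ Dereven warkent
Dereven 'warkent' matches the regular reflex exactly, so the pair is cognate.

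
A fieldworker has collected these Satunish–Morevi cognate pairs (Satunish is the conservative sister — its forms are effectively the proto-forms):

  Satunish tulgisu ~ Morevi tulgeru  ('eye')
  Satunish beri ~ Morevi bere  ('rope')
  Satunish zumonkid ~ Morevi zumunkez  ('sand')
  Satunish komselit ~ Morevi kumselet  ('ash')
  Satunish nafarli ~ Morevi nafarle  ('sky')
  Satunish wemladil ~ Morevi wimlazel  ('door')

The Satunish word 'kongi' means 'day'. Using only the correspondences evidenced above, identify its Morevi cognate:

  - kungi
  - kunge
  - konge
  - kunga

kunge

zumonkid ~ zumunkez — Satunish o corresponds to Morevi u after a consonant, before a nasal.
beri ~ bere, nafarli ~ nafarle — Satunish i corresponds to Morevi e word-finally.
Applying these to Satunish 'kongi':
  kongi → kungi   (o→u after a consonant, before a nasal)
  kungi → kunge   (i→e word-finally)
So the Morevi cognate is 'kunge'.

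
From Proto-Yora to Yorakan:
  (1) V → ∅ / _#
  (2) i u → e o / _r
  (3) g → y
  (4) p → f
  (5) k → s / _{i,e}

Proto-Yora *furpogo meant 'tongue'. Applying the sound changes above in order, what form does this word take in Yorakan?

Yorakan: *furpogo
  furpogo → furpog   [apocope]
  furpog → forpog   [pre-rhotic lowering]
  forpog → forpoy   [unconditioned shift]
  forpoy → forfoy   [unconditioned shift]
  forfoy (rule 5 does not apply)
  giving Yorakan forfoy.

forfoy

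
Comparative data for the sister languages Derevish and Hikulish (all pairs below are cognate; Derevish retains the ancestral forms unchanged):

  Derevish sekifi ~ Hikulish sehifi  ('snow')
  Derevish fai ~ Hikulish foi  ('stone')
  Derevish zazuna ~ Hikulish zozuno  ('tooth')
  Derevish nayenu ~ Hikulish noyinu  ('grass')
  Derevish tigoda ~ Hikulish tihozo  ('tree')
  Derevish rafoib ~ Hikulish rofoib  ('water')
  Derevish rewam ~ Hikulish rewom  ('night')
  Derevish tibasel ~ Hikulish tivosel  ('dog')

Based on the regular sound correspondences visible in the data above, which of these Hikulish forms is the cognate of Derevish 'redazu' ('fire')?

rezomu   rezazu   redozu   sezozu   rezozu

rezozu

tigoda ~ tihozo — Derevish d corresponds to Hikulish z between vowels (before a back vowel).
zazuna ~ zozuno, nayenu ~ noyinu — Derevish a corresponds to Hikulish o after a consonant, before a consonant other than r, m, n, p, b, f, v.
Applying these to Derevish 'redazu':
  redazu → rezazu   (d→z between vowels (before a back vowel))
  rezazu → rezozu   (a→o after a consonant, before a consonant other than r, m, n, p, b, f, v)
So the Hikulish cognate is 'rezozu'.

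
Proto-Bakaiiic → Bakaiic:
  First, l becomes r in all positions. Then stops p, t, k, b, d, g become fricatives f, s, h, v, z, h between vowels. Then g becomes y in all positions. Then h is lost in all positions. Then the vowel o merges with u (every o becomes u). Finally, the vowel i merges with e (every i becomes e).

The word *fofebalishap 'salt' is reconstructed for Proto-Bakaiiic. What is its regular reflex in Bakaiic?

Bakaiic: *fofebalishap > fofebarishap > fofevarishap > fofevarisap > fufevarisap > fufevaresap  (by unconditioned shift, intervocalic lenition, h-loss, vowel merger, vowel merger)

fufevaresap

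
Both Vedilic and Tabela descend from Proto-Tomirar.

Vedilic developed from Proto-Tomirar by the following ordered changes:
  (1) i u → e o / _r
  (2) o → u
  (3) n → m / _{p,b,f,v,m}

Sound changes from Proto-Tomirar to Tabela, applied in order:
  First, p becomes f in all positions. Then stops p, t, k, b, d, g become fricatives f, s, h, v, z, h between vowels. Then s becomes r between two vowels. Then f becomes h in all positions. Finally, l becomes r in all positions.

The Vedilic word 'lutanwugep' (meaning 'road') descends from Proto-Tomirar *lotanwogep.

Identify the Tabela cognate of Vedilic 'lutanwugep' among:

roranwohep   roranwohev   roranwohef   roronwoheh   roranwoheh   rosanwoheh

roranwoheh

Tabela: start from *lotanwogep.
  rule 1 (unconditioned shift): lotanwogep → lotanwogef
  rule 2 (intervocalic lenition): lotanwogef → losanwohef
  rule 3 (rhotacism): losanwohef → loranwohef
  rule 4 (unconditioned shift): loranwohef → loranwoheh
  rule 5 (unconditioned shift): loranwoheh → roranwoheh
  ⇒ Tabela roranwoheh
Only 'roranwoheh' matches the regular Tabela development of *lotanwogep.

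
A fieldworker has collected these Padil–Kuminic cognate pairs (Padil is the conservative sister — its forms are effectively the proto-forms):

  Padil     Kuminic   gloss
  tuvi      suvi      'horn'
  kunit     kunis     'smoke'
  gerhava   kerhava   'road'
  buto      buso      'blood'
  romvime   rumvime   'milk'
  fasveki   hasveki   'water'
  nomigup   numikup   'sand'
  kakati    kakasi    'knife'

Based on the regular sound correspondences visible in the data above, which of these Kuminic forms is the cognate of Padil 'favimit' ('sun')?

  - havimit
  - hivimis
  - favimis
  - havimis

havimis

fasveki ~ hasveki — Padil f corresponds to Kuminic h word-initially before a back vowel.
kunit ~ kunis — Padil t corresponds to Kuminic s word-finally.
Applying these to Padil 'favimit':
  favimit → havimit   (f→h word-initially before a back vowel)
  havimit → havimis   (t→s word-finally)
So the Kuminic cognate is 'havimis'.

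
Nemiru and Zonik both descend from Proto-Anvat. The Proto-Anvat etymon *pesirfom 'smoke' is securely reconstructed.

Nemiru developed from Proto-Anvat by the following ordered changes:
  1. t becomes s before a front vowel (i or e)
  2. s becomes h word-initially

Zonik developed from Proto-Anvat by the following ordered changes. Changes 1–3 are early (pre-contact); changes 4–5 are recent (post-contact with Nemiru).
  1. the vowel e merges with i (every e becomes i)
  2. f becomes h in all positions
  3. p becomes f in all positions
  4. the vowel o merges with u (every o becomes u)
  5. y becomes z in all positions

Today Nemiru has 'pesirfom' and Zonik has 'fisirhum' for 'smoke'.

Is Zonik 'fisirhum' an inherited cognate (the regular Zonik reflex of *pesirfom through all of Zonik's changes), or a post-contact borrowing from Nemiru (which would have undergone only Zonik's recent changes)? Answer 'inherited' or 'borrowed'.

inherited

If inherited, *pesirfom would pass through all of Zonik's changes:
Zonik: *pesirfom > pisirfom > pisirhom > fisirhom > fisirhum  (by vowel merger, unconditioned shift, unconditioned shift, vowel merger)
If borrowed from Nemiru 'pesirfom' after the early changes, it would undergo only the recent ones:
  rule 4 (vowel merger): pesirfom → pesirfum
  rule 5 (unconditioned shift): no change (pesirfum)
  ⇒ as a loan: pesirfum
Zonik 'fisirhum' matches the inherited outcome exactly, so it is an inherited cognate, not a loan.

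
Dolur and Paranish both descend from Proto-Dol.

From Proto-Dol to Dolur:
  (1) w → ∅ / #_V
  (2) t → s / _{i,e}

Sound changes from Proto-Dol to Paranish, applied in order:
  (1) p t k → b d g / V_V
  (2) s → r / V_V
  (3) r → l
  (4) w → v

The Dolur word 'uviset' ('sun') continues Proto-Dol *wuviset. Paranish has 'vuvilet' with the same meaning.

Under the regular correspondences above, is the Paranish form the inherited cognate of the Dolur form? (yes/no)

Derive the expected Paranish reflex of *wuviset:
Paranish: *wuviset > wuviret > wuvilet > vuvilet  (by rhotacism, unconditioned shift, unconditioned shift)
Paranish 'vuvilet' matches the regular reflex exactly, so the pair is cognate.

yes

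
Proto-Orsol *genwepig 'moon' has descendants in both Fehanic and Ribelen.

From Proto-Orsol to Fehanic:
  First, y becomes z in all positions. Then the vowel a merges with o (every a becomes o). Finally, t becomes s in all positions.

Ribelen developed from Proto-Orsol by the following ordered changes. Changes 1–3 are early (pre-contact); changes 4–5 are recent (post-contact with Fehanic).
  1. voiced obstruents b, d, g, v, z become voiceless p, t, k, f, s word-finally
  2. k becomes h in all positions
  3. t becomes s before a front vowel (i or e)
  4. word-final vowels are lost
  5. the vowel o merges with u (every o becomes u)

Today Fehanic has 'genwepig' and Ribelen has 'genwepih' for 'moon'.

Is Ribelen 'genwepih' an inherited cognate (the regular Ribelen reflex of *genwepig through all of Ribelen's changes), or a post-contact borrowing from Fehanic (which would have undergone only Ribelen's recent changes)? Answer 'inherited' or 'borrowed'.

If inherited, *genwepig would pass through all of Ribelen's changes:
Ribelen: start from *genwepig.
  rule 1 (final devoicing): genwepig → genwepik
  rule 2 (unconditioned shift): genwepik → genwepih
  rule 3: no change — genwepih
  rule 4: no change — genwepih
  rule 5: no change — genwepih
  ⇒ Ribelen genwepih
If borrowed from Fehanic 'genwepig' after the early changes, it would undergo only the recent ones:
  rule 4 (apocope): no change (genwepig)
  rule 5 (vowel merger): no change (genwepig)
  ⇒ as a loan: genwepig
Ribelen 'genwepih' matches the inherited outcome exactly, so it is an inherited cognate, not a loan.

inherited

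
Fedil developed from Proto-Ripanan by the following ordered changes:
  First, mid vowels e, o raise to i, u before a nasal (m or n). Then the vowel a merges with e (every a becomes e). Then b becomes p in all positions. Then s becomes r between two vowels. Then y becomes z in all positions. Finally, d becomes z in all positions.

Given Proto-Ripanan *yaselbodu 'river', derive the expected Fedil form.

zerelpozu

Fedil: *yaselbodu
  yaselbodu (rule 1 does not apply)
  yaselbodu → yeselbodu   [vowel merger]
  yeselbodu → yeselpodu   [unconditioned shift]
  yeselpodu → yerelpodu   [rhotacism]
  yerelpodu → zerelpodu   [unconditioned shift]
  zerelpodu → zerelpozu   [unconditioned shift]
  giving Fedil zerelpozu.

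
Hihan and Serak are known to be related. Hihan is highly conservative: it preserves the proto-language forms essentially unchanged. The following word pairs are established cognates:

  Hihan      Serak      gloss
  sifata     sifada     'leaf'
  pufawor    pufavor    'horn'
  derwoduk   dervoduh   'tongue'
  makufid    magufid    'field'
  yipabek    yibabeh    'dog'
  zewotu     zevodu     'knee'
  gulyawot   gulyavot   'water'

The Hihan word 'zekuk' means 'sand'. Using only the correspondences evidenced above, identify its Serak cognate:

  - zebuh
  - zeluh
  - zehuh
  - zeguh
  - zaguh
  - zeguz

makufid ~ magufid — Hihan k corresponds to Serak g between vowels (before a back vowel).
derwoduk ~ dervoduh, yipabek ~ yibabeh — Hihan k corresponds to Serak h word-finally.
Applying these to Hihan 'zekuk':
  zekuk → zeguk   (k→g between vowels (before a back vowel))
  zeguk → zeguh   (k→h word-finally)
So the Serak cognate is 'zeguh'.

zeguh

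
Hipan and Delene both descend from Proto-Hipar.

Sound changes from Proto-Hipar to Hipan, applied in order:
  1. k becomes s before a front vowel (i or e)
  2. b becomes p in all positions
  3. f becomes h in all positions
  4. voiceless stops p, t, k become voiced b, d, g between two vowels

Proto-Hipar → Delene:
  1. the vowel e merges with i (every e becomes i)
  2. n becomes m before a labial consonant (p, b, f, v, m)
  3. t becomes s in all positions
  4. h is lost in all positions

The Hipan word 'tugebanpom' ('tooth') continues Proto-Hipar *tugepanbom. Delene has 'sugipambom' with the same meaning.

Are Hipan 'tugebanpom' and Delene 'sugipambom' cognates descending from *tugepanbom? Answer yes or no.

Derive the expected Delene reflex of *tugepanbom:
Delene: *tugepanbom
  tugepanbom → tugipanbom   [vowel merger]
  tugipanbom → tugipambom   [nasal place assimilation]
  tugipambom → sugipambom   [unconditioned shift]
  sugipambom (rule 4 does not apply)
  giving Delene sugipambom.
Delene 'sugipambom' matches the regular reflex exactly, so the pair is cognate.

yes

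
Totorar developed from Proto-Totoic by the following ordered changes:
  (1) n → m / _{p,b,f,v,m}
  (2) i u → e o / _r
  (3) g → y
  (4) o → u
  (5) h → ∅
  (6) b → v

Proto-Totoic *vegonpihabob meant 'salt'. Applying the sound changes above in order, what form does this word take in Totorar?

veyumpiavuv

Totorar: *vegonpihabob
  vegonpihabob → vegompihabob   [nasal place assimilation]
  vegompihabob (rule 2 does not apply)
  vegompihabob → veyompihabob   [unconditioned shift]
  veyompihabob → veyumpihabub   [vowel merger]
  veyumpihabub → veyumpiabub   [h-loss]
  veyumpiabub → veyumpiavuv   [unconditioned shift]
  giving Totorar veyumpiavuv.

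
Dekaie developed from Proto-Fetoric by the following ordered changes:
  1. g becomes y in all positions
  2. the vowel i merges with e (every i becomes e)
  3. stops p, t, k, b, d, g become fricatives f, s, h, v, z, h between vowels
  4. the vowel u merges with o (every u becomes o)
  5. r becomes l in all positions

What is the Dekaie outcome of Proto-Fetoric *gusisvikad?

Dekaie: start from *gusisvikad.
  rule 1 (unconditioned shift): gusisvikad → yusisvikad
  rule 2 (vowel merger): yusisvikad → yusesvekad
  rule 3 (intervocalic lenition): yusesvekad → yusesvehad
  rule 4 (vowel merger): yusesvehad → yosesvehad
  rule 5: no change — yosesvehad
  ⇒ Dekaie yosesvehad

yosesvehad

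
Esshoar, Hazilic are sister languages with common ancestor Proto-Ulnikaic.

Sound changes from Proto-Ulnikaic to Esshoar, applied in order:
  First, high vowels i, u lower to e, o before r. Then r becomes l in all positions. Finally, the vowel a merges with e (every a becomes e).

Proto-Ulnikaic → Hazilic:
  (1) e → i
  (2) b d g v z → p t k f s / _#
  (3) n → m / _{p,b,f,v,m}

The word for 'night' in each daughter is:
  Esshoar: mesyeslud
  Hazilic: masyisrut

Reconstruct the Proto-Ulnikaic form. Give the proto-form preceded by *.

Position 5: Esshoar has e, Hazilic has i. Taking the neighbouring segments as reconstructed: Esshoar e could go back to *a or *e; Hazilic i could go back to *e or *i — the one source consistent with every daughter is *e.
Position 2: Esshoar has e, Hazilic has a. Hazilic preserves a here (none of its changes turn any other segment into a), so the proto-segment is *a.
Verify the candidate proto-form against each daughter:
Esshoar: start from *masyesrud.
  rule 1: no change — masyesrud
  rule 2 (unconditioned shift): masyesrud → masyeslud
  rule 3 (vowel merger): masyeslud → mesyeslud
  ⇒ Esshoar mesyeslud
Hazilic: *masyesrud
  masyesrud → masyisrud   [vowel merger]
  masyisrud → masyisrut   [final devoicing]
  masyisrut (rule 3 does not apply)
  giving Hazilic masyisrut.
No other proto-form is consistent with every reflex, so the reconstruction is *masyesrud.

*masyesrud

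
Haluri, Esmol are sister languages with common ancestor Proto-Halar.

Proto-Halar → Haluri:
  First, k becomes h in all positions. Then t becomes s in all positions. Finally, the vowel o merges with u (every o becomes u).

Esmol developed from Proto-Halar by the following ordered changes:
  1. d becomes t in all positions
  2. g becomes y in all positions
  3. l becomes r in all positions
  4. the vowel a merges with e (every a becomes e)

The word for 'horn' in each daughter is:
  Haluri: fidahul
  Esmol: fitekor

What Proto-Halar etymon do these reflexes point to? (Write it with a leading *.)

*fidakol

Position 7: Haluri has l, Esmol has r. Haluri preserves l here (none of its changes turn any other segment into l), so the proto-segment is *l.
Position 5: Haluri has h, Esmol has k. Esmol preserves k here (none of its changes turn any other segment into k), so the proto-segment is *k.
Position 3: Haluri has d, Esmol has t. Haluri preserves d here (none of its changes turn any other segment into d), so the proto-segment is *d.
Verify the candidate proto-form against each daughter:
Haluri: start from *fidakol.
  rule 1 (unconditioned shift): fidakol → fidahol
  rule 2: no change — fidahol
  rule 3 (vowel merger): fidahol → fidahul
  ⇒ Haluri fidahul
Esmol: *fidakol > fitakol > fitakor > fitekor  (by unconditioned shift, unconditioned shift, vowel merger)
Only *fidakol yields all of Haluri fidahul, Esmol fitekor.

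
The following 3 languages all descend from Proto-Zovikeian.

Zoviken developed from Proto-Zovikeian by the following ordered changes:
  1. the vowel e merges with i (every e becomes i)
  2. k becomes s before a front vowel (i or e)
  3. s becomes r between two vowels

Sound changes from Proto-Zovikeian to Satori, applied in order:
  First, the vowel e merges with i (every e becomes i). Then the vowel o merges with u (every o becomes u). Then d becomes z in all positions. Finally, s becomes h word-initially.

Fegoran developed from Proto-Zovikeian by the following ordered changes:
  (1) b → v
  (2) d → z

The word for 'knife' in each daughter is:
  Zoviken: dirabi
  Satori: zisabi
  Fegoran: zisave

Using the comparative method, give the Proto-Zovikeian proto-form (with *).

Position 5: Zoviken has b, Satori has b, Fegoran has v. Zoviken preserves b here (none of its changes turn any other segment into b), so the proto-segment is *b.
Position 3: Zoviken has r, Satori has s, Fegoran has s. Satori preserves s here (none of its changes turn any other segment into s), so the proto-segment is *s.
Continuing position by position gives *disabe; check it forward:
Zoviken: *disabe > disabi > dirabi  (by vowel merger, rhotacism)
Satori: *disabe
  disabe → disabi   [vowel merger]
  disabi (rule 2 does not apply)
  disabi → zisabi   [unconditioned shift]
  zisabi (rule 4 does not apply)
  giving Satori zisabi.
Fegoran: *disabe > disave > zisave  (by unconditioned shift, unconditioned shift)
*disabe is the unique common source.

*disabe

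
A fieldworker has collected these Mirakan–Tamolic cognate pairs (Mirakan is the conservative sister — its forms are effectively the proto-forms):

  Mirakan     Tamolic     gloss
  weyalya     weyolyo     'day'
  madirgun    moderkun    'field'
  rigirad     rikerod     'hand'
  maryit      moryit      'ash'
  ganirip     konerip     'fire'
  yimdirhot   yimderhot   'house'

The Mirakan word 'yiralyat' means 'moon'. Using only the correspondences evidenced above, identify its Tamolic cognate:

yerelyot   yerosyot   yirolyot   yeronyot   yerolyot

madirgun ~ moderkun, rigirad ~ rikerod — Mirakan i corresponds to Tamolic e after a consonant, before r.
weyalya ~ weyolyo, madirgun ~ moderkun — Mirakan a corresponds to Tamolic o after a consonant, before a consonant other than r, m, n, p, b, f, v.
Applying these to Mirakan 'yiralyat':
  yiralyat → yeralyat   (i→e after a consonant, before r)
  yeralyat → yerolyat   (a→o after a consonant, before a consonant other than r, m, n, p, b, f, v)
  yerolyat → yerolyot   (a→o after a consonant, before a consonant other than r, m, n, p, b, f, v)
So the Tamolic cognate is 'yerolyot'.

yerolyot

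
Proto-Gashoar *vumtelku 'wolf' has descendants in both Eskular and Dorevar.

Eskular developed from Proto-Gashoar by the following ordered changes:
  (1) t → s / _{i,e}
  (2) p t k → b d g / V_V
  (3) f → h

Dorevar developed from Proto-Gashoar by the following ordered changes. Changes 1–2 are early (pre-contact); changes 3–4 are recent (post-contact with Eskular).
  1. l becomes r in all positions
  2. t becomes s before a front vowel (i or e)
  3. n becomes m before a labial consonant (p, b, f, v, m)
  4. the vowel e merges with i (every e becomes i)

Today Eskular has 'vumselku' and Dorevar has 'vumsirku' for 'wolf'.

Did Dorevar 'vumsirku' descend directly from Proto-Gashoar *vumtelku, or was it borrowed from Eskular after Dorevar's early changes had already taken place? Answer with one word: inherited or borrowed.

inherited

If inherited, *vumtelku would pass through all of Dorevar's changes:
Dorevar: *vumtelku > vumterku > vumserku > vumsirku  (by unconditioned shift, palatalisation, vowel merger)
If borrowed from Eskular 'vumselku' after the early changes, it would undergo only the recent ones:
  rule 3 (nasal place assimilation): no change (vumselku)
  rule 4 (vowel merger): vumselku → vumsilku
  ⇒ as a loan: vumsilku
Dorevar 'vumsirku' matches the inherited outcome exactly, so it is an inherited cognate, not a loan.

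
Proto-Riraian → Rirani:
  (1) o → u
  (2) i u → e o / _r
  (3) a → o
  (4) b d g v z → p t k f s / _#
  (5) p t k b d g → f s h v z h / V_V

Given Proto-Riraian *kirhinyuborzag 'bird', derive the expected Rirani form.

kerhinyuvorzok

Rirani: *kirhinyuborzag
  kirhinyuborzag → kirhinyuburzag   [vowel merger]
  kirhinyuburzag → kerhinyuborzag   [pre-rhotic lowering]
  kerhinyuborzag → kerhinyuborzog   [vowel merger]
  kerhinyuborzog → kerhinyuborzok   [final devoicing]
  kerhinyuborzok → kerhinyuvorzok   [intervocalic lenition]
  giving Rirani kerhinyuvorzok.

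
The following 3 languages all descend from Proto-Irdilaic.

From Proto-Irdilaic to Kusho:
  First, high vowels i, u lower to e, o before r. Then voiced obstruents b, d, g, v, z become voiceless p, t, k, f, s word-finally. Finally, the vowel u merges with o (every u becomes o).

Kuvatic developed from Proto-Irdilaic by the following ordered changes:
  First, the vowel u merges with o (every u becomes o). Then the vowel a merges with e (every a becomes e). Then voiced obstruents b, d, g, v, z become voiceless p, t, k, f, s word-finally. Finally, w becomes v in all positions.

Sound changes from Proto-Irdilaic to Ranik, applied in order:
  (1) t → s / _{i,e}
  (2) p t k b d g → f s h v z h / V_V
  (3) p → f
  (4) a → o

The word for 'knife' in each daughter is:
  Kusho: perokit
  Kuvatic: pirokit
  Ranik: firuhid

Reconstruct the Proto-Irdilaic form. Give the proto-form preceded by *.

Position 7: Kusho has t, Kuvatic has t, Ranik has d. Ranik preserves d here (none of its changes turn any other segment into d), so the proto-segment is *d.
Position 5: Kusho has k, Kuvatic has k, Ranik has h. Taking the neighbouring segments as reconstructed: Kusho k can only go back to *k; Kuvatic k can only go back to *k; Ranik h could go back to *k or *g or *h — the one source consistent with every daughter is *k.
Continuing position by position gives *pirukid; check it forward:
Kusho: *pirukid
  pirukid → perukid   [pre-rhotic lowering]
  perukid → perukit   [final devoicing]
  perukit → perokit   [vowel merger]
  giving Kusho perokit.
Kuvatic: start from *pirukid.
  rule 1 (vowel merger): pirukid → pirokid
  rule 2: no change — pirokid
  rule 3 (final devoicing): pirokid → pirokit
  rule 4: no change — pirokit
  ⇒ Kuvatic pirokit
Ranik: start from *pirukid.
  rule 1: no change — pirukid
  rule 2 (intervocalic lenition): pirukid → piruhid
  rule 3 (unconditioned shift): piruhid → firuhid
  rule 4: no change — firuhid
  ⇒ Ranik firuhid
*pirukid is the unique common source.

*pirukid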